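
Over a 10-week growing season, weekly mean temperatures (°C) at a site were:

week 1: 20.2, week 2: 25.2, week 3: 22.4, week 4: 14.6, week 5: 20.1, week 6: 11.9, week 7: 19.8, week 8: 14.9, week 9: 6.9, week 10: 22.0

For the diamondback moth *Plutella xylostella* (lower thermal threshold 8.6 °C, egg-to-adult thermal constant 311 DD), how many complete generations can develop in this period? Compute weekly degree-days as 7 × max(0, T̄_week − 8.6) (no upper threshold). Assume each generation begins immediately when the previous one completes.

2 generations

Weekly DD (7 × max(0, T̄ − 8.6)): 81.2, 116.2, 96.6, 42.0, 80.5, 23.1, 78.4, 44.1, 0.0, 93.8.
Season total = 655.9 DD.
Complete generations = ⌊655.9 / 311⌋ = 2.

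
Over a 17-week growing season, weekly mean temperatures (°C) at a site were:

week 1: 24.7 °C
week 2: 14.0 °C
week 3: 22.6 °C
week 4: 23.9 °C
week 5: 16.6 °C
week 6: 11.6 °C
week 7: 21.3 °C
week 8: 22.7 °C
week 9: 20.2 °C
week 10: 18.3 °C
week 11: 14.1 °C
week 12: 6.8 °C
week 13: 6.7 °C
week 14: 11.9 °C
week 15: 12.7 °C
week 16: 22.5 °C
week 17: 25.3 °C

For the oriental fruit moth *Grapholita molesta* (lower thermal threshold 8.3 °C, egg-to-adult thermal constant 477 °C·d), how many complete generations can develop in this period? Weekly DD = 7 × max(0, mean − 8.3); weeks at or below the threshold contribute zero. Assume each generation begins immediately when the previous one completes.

Weekly DD (7 × max(0, T̄ − 8.3)): 114.8, 39.9, 100.1, 109.2, 58.1, 23.1, 91.0, 100.8, 83.3, 70.0, 40.6, 0.0, 0.0, 25.2, 30.8, 99.4, 119.0.
Season total = 1105.3 DD.
Complete generations = ⌊1105.3 / 477⌋ = 2.

2 generations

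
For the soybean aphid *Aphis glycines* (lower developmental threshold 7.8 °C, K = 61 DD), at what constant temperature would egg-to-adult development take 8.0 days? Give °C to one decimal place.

Required daily accumulation = 61 / 8.0 = 7.625 DD/day.
T = T_base + 7.625 = 7.8 + 7.625 = 15.425 ≈ 15.4 °C.

15.4 °C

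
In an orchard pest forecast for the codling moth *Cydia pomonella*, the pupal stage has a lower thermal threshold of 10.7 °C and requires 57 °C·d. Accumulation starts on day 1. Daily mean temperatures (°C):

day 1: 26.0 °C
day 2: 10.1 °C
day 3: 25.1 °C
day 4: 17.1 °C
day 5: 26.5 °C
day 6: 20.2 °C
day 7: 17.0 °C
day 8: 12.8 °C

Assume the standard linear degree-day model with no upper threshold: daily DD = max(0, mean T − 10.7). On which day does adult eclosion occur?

day 6

Daily DD above 10.7 °C: 15.3, 0.0, 14.4, 6.4, 15.8, 9.5, 6.3, 2.1.
Cumulative: 15.3, 15.3, 29.7, 36.1, 51.9, 61.4, 67.7, 69.8.
The total first reaches 57 DD on day 6.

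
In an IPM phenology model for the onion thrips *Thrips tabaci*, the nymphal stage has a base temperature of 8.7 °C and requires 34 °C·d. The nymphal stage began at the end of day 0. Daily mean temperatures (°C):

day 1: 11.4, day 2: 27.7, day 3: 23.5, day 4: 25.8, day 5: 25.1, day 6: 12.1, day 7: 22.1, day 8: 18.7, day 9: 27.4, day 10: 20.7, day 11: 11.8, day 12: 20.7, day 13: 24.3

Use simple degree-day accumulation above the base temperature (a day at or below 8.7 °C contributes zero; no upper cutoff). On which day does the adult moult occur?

day 3

Daily DD above 8.7 °C: 2.7, 19.0, 14.8, 17.1, 16.4, 3.4, 13.4, 10.0, 18.7, 12.0, 3.1, 12.0, 15.6.
Cumulative: 2.7, 21.7, 36.5, 53.6, 70.0, 73.4, 86.8, 96.8, 115.5, 127.5, 130.6, 142.6, 158.2.
The total first reaches 34 DD on day 3.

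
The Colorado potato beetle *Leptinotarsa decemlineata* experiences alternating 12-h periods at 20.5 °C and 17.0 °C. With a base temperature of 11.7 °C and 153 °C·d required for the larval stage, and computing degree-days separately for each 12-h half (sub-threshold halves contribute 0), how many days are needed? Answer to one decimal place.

Day half: max(0, 20.5 − 11.7) × 0.5 = 8.8 × 0.5 = 4.40 DD.
Night half: max(0, 17.0 − 11.7) × 0.5 = 5.3 × 0.5 = 2.65 DD.
Per 24 h: 7.05 DD/day.
Duration = 153 / 7.05 = 21.702 ≈ 21.7 days.

21.7 days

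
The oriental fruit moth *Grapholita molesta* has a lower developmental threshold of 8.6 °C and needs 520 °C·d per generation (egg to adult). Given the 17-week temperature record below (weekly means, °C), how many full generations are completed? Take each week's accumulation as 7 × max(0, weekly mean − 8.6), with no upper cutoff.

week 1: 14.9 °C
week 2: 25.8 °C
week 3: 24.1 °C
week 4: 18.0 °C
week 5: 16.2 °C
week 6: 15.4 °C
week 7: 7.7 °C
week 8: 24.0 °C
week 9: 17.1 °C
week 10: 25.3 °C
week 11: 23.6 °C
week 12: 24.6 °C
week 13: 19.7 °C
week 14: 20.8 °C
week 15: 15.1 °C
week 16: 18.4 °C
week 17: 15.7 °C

2 generations

Weekly DD (7 × max(0, T̄ − 8.6)): 44.1, 120.4, 108.5, 65.8, 53.2, 47.6, 0.0, 107.8, 59.5, 116.9, 105.0, 112.0, 77.7, 85.4, 45.5, 68.6, 49.7.
Season total = 1267.7 DD.
Complete generations = ⌊1267.7 / 520⌋ = 2.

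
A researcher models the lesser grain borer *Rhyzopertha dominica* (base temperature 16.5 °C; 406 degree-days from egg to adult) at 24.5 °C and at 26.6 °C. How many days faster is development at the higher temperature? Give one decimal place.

At 24.5 °C: 406 / (24.5 − 16.5) = 406 / 8.0 = 50.750 d.
At 26.6 °C: 406 / (26.6 − 16.5) = 406 / 10.1 = 40.198 d.
Difference = |50.750 − 40.198| = 10.552 ≈ 10.6 days.

10.6 days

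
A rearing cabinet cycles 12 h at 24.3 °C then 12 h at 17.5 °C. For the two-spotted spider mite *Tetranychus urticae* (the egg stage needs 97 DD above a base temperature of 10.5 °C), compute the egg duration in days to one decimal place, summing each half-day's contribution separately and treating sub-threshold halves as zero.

Day half: max(0, 24.3 − 10.5) × 0.5 = 13.8 × 0.5 = 6.90 DD.
Night half: max(0, 17.5 − 10.5) × 0.5 = 7.0 × 0.5 = 3.50 DD.
Per 24 h: 10.40 DD/day.
Duration = 97 / 10.40 = 9.327 ≈ 9.3 days.

9.3 days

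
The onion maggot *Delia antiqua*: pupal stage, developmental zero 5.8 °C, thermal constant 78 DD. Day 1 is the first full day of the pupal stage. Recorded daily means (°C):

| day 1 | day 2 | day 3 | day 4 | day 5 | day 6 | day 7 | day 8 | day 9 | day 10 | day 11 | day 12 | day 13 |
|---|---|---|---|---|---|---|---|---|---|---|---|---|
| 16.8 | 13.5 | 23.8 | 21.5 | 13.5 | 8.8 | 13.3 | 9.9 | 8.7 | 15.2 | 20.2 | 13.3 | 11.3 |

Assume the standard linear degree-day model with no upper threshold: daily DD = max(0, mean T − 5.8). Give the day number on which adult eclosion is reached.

Daily DD above 5.8 °C: 11.0, 7.7, 18.0, 15.7, 7.7, 3.0, 7.5, 4.1, 2.9, 9.4, 14.4, 7.5, 5.5.
Cumulative: 11.0, 18.7, 36.7, 52.4, 60.1, 63.1, 70.6, 74.7, 77.6, 87.0, 101.4, 108.9, 114.4.
The total first reaches 78 DD on day 10.

day 10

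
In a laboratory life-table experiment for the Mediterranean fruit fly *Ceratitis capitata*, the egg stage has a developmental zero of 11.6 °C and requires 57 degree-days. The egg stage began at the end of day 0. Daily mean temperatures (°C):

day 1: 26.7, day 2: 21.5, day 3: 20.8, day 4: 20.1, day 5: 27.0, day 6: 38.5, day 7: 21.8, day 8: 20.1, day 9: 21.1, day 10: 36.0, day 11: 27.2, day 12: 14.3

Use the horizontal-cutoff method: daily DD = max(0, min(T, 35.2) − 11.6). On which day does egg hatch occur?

Daily DD above 11.6 °C (capped at 23.6): 15.1, 9.9, 9.2, 8.5, 15.4, 23.6, 10.2, 8.5, 9.5, 23.6, 15.6, 2.7.
Cumulative: 15.1, 25.0, 34.2, 42.7, 58.1, 81.7, 91.9, 100.4, 109.9, 133.5, 149.1, 151.8.
The total first reaches 57 DD on day 5.

day 5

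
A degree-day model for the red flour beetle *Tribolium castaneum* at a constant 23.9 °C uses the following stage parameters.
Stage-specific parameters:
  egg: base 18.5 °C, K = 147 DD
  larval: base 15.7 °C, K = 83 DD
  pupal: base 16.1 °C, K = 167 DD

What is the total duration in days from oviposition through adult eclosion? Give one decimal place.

58.8 days

egg: 147 / (23.9 − 18.5) = 147 / 5.4 = 27.222 d.
larval: 83 / (23.9 − 15.7) = 83 / 8.2 = 10.122 d.
pupal: 167 / (23.9 − 16.1) = 167 / 7.8 = 21.410 d.
Sum = 58.754 ≈ 58.8 days.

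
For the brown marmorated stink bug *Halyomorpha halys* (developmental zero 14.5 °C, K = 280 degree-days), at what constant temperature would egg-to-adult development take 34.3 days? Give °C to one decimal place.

22.7 °C

Required daily accumulation = 280 / 34.3 = 8.163 DD/day.
T = T_base + 8.163 = 14.5 + 8.163 = 22.663 ≈ 22.7 °C.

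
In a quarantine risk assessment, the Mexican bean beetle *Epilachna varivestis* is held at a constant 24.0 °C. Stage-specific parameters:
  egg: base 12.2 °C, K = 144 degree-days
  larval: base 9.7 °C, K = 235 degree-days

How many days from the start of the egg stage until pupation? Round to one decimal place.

28.6 days

egg: 144 / (24.0 − 12.2) = 144 / 11.8 = 12.203 d.
larval: 235 / (24.0 − 9.7) = 235 / 14.3 = 16.434 d.
Sum = 28.637 ≈ 28.6 days.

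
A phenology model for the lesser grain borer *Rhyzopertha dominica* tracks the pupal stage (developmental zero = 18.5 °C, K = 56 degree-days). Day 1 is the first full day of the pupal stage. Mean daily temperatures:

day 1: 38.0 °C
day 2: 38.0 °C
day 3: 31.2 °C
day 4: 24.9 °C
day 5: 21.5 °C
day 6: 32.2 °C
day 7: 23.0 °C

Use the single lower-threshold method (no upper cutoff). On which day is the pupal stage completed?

day 4

Daily DD above 18.5 °C: 19.5, 19.5, 12.7, 6.4, 3.0, 13.7, 4.5.
Cumulative: 19.5, 39.0, 51.7, 58.1, 61.1, 74.8, 79.3.
The total first reaches 56 DD on day 4.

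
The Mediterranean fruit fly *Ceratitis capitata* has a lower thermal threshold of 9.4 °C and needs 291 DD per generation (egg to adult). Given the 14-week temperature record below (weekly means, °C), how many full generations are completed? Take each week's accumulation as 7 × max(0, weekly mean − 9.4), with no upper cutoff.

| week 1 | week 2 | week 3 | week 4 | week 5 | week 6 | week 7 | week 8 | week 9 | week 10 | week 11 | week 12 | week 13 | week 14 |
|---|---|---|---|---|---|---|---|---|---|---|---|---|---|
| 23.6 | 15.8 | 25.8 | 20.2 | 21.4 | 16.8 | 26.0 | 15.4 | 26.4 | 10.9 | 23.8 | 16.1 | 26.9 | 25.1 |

Weekly DD (7 × max(0, T̄ − 9.4)): 99.4, 44.8, 114.8, 75.6, 84.0, 51.8, 116.2, 42.0, 119.0, 10.5, 100.8, 46.9, 122.5, 109.9.
Season total = 1138.2 DD.
Complete generations = ⌊1138.2 / 291⌋ = 3.

3 generations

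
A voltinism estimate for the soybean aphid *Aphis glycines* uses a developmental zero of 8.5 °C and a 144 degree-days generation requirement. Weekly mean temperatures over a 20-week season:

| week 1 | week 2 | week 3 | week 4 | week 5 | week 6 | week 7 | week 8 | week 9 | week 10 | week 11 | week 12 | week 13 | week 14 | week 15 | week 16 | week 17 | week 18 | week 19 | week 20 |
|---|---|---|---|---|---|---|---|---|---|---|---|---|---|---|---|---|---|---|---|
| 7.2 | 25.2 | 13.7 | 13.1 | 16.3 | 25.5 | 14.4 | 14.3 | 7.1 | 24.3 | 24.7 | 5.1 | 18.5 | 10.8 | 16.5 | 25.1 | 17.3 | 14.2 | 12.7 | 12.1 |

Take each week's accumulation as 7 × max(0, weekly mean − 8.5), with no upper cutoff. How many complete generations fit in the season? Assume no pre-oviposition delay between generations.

Weekly DD (7 × max(0, T̄ − 8.5)): 0.0, 116.9, 36.4, 32.2, 54.6, 119.0, 41.3, 40.6, 0.0, 110.6, 113.4, 0.0, 70.0, 16.1, 56.0, 116.2, 61.6, 39.9, 29.4, 25.2.
Season total = 1079.4 DD.
Complete generations = ⌊1079.4 / 144⌋ = 7.

7 generations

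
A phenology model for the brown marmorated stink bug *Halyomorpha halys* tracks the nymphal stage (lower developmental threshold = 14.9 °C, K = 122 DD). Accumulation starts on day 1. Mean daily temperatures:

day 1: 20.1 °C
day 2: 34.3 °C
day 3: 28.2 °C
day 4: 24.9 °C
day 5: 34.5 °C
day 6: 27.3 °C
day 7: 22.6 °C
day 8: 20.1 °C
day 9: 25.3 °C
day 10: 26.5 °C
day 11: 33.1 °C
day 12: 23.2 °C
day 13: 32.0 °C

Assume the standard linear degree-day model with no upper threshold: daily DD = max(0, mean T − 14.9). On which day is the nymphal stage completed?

day 11

Daily DD above 14.9 °C: 5.2, 19.4, 13.3, 10.0, 19.6, 12.4, 7.7, 5.2, 10.4, 11.6, 18.2, 8.3, 17.1.
Cumulative: 5.2, 24.6, 37.9, 47.9, 67.5, 79.9, 87.6, 92.8, 103.2, 114.8, 133.0, 141.3, 158.4.
The total first reaches 122 DD on day 11.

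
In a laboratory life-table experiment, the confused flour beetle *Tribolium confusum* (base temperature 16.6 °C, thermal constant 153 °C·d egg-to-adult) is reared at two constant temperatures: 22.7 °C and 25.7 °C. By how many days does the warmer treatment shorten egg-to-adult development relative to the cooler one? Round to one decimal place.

At 22.7 °C: 153 / (22.7 − 16.6) = 153 / 6.1 = 25.082 d.
At 25.7 °C: 153 / (25.7 − 16.6) = 153 / 9.1 = 16.813 d.
Difference = |25.082 − 16.813| = 8.269 ≈ 8.3 days.

8.3 days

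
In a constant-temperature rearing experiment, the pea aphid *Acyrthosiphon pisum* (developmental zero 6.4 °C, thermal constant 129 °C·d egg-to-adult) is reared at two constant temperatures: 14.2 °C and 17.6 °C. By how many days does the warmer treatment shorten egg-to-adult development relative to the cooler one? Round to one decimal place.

5.0 days

At 14.2 °C: 129 / (14.2 − 6.4) = 129 / 7.8 = 16.538 d.
At 17.6 °C: 129 / (17.6 − 6.4) = 129 / 11.2 = 11.518 d.
Difference = |16.538 − 11.518| = 5.021 ≈ 5.0 days.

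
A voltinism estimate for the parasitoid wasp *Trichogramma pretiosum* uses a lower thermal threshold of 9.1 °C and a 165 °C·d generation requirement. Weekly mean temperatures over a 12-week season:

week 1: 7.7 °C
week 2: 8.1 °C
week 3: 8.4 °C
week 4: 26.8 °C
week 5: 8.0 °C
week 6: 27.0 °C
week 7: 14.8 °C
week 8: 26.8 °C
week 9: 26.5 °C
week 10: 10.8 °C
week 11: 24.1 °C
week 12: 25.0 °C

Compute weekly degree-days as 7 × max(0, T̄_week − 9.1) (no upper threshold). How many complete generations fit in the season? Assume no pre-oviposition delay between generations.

Weekly DD (7 × max(0, T̄ − 9.1)): 0.0, 0.0, 0.0, 123.9, 0.0, 125.3, 39.9, 123.9, 121.8, 11.9, 105.0, 111.3.
Season total = 763.0 DD.
Complete generations = ⌊763.0 / 165⌋ = 4.

4 generations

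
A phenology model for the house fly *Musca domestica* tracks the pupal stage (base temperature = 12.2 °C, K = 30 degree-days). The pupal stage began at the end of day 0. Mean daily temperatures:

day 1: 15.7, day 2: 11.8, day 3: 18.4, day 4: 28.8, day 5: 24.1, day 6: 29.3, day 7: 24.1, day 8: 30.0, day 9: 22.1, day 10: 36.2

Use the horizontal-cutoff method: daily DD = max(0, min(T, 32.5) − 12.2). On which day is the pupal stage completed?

Daily DD above 12.2 °C (capped at 20.3): 3.5, 0.0, 6.2, 16.6, 11.9, 17.1, 11.9, 17.8, 9.9, 20.3.
Cumulative: 3.5, 3.5, 9.7, 26.3, 38.2, 55.3, 67.2, 85.0, 94.9, 115.2.
The total first reaches 30 DD on day 5.

day 5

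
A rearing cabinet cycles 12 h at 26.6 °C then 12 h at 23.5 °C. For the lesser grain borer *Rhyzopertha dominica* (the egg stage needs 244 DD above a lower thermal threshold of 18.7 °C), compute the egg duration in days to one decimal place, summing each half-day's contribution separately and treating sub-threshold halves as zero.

38.4 days

Day half: max(0, 26.6 − 18.7) × 0.5 = 7.9 × 0.5 = 3.95 DD.
Night half: max(0, 23.5 − 18.7) × 0.5 = 4.8 × 0.5 = 2.40 DD.
Per 24 h: 6.35 DD/day.
Duration = 244 / 6.35 = 38.425 ≈ 38.4 days.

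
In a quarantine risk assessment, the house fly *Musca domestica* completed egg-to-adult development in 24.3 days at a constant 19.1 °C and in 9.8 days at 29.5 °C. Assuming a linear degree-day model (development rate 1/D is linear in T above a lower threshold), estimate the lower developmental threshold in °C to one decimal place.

12.1 °C

Under the model K = D·(T − T_b), so D₁·(T₁ − T_b) = D₂·(T₂ − T_b).
24.3·(19.1 − T_b) = 9.8·(29.5 − T_b)
T_b = (24.3·19.1 − 9.8·29.5) / (24.3 − 9.8) = 175.03 / 14.5 = 12.071 °C ≈ 12.1 °C.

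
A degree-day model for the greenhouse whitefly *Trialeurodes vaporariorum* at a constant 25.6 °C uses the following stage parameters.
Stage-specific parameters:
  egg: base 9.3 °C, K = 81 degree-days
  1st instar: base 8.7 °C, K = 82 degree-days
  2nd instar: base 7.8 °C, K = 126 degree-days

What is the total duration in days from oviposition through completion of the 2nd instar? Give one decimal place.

16.9 days

egg: 81 / (25.6 − 9.3) = 81 / 16.3 = 4.969 d.
1st instar: 82 / (25.6 − 8.7) = 82 / 16.9 = 4.852 d.
2nd instar: 126 / (25.6 − 7.8) = 126 / 17.8 = 7.079 d.
Sum = 16.900 ≈ 16.9 days.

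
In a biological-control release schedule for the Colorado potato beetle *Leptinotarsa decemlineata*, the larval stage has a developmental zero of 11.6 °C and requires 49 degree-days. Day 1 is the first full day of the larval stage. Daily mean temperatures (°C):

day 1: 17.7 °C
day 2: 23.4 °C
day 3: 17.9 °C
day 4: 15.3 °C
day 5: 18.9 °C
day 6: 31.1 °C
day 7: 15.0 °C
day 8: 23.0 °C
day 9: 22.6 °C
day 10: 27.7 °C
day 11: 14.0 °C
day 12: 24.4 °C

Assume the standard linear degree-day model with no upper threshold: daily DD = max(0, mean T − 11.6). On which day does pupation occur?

Daily DD above 11.6 °C: 6.1, 11.8, 6.3, 3.7, 7.3, 19.5, 3.4, 11.4, 11.0, 16.1, 2.4, 12.8.
Cumulative: 6.1, 17.9, 24.2, 27.9, 35.2, 54.7, 58.1, 69.5, 80.5, 96.6, 99.0, 111.8.
The total first reaches 49 DD on day 6.

day 6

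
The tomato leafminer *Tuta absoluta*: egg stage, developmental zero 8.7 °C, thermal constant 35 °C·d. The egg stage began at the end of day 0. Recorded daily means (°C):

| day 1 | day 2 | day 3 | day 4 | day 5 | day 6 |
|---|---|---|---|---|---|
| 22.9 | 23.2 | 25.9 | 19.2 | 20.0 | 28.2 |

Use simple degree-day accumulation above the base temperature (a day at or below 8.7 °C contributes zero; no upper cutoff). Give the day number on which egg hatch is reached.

Daily DD above 8.7 °C: 14.2, 14.5, 17.2, 10.5, 11.3, 19.5.
Cumulative: 14.2, 28.7, 45.9, 56.4, 67.7, 87.2.
The total first reaches 35 DD on day 3.

day 3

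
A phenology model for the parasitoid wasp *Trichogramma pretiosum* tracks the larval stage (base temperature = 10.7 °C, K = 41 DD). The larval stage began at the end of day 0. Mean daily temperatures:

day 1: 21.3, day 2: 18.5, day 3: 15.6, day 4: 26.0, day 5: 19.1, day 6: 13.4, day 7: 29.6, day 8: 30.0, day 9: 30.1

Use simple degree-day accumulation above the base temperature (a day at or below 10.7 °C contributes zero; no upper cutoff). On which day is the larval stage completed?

day 5

Daily DD above 10.7 °C: 10.6, 7.8, 4.9, 15.3, 8.4, 2.7, 18.9, 19.3, 19.4.
Cumulative: 10.6, 18.4, 23.3, 38.6, 47.0, 49.7, 68.6, 87.9, 107.3.
The total first reaches 41 DD on day 5.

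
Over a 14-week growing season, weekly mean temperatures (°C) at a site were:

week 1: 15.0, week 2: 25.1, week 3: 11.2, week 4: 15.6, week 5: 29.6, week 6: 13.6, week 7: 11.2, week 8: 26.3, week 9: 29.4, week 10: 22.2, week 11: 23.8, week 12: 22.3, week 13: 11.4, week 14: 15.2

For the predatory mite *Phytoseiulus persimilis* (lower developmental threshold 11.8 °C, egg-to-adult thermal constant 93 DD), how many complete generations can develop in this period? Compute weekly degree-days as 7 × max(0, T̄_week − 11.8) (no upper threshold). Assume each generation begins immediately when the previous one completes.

8 generations

Weekly DD (7 × max(0, T̄ − 11.8)): 22.4, 93.1, 0.0, 26.6, 124.6, 12.6, 0.0, 101.5, 123.2, 72.8, 84.0, 73.5, 0.0, 23.8.
Season total = 758.1 DD.
Complete generations = ⌊758.1 / 93⌋ = 8.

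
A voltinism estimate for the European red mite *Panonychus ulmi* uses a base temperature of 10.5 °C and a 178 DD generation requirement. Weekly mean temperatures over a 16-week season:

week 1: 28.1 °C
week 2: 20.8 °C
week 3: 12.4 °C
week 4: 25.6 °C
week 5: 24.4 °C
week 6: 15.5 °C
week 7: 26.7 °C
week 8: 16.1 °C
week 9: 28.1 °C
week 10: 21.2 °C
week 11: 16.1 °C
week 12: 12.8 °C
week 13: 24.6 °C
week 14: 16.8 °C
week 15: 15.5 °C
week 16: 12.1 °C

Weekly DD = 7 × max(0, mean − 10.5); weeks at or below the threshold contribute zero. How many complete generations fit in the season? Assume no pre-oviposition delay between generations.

5 generations

Weekly DD (7 × max(0, T̄ − 10.5)): 123.2, 72.1, 13.3, 105.7, 97.3, 35.0, 113.4, 39.2, 123.2, 74.9, 39.2, 16.1, 98.7, 44.1, 35.0, 11.2.
Season total = 1041.6 DD.
Complete generations = ⌊1041.6 / 178⌋ = 5.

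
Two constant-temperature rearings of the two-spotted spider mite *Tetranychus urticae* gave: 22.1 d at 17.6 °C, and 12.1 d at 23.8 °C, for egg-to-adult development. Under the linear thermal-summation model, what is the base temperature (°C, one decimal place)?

Under the model K = D·(T − T_b), so D₁·(T₁ − T_b) = D₂·(T₂ − T_b).
22.1·(17.6 − T_b) = 12.1·(23.8 − T_b)
T_b = (22.1·17.6 − 12.1·23.8) / (22.1 − 12.1) = 100.98 / 10.0 = 10.098 °C ≈ 10.1 °C.

10.1 °C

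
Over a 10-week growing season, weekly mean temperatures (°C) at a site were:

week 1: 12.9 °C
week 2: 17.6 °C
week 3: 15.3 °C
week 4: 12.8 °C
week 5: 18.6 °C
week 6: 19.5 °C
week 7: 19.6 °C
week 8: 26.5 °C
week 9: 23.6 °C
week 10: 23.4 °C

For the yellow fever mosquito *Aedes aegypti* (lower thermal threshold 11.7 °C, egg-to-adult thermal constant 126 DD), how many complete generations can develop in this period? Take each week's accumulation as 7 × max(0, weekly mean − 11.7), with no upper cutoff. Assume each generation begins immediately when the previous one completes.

Weekly DD (7 × max(0, T̄ − 11.7)): 8.4, 41.3, 25.2, 7.7, 48.3, 54.6, 55.3, 103.6, 83.3, 81.9.
Season total = 509.6 DD.
Complete generations = ⌊509.6 / 126⌋ = 4.

4 generations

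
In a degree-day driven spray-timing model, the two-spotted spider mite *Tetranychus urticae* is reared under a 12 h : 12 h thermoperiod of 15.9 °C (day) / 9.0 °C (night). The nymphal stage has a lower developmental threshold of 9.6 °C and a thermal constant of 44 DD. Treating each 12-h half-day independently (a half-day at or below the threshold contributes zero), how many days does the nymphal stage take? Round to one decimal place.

Day half: max(0, 15.9 − 9.6) × 0.5 = 6.3 × 0.5 = 3.15 DD.
Night half: max(0, 9.0 − 9.6) × 0.5 = 0.0 × 0.5 = 0.00 DD.
Per 24 h: 3.15 DD/day.
Duration = 44 / 3.15 = 13.968 ≈ 14.0 days.

14.0 days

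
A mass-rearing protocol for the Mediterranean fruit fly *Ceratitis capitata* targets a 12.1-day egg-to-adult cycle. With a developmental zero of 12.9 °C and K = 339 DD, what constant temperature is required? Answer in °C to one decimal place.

Required daily accumulation = 339 / 12.1 = 28.017 DD/day.
T = T_base + 28.017 = 12.9 + 28.017 = 40.917 ≈ 40.9 °C.

40.9 °C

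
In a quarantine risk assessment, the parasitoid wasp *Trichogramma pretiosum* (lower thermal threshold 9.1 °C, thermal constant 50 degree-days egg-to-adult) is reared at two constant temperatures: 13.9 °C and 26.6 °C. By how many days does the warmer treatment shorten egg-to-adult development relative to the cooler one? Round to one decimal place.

7.6 days

At 13.9 °C: 50 / (13.9 − 9.1) = 50 / 4.8 = 10.417 d.
At 26.6 °C: 50 / (26.6 − 9.1) = 50 / 17.5 = 2.857 d.
Difference = |10.417 − 2.857| = 7.560 ≈ 7.6 days.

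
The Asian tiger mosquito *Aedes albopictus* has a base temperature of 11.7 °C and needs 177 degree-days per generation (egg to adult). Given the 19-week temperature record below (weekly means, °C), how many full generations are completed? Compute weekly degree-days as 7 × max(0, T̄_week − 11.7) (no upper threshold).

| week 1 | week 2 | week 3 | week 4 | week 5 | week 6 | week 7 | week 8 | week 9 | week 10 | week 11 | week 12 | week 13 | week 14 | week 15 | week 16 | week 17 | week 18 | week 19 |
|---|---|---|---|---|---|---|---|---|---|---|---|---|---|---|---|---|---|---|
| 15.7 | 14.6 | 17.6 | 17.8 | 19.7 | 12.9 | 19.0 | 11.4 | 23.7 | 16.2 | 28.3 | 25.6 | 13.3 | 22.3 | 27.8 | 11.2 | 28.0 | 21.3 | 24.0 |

5 generations

Weekly DD (7 × max(0, T̄ − 11.7)): 28.0, 20.3, 41.3, 42.7, 56.0, 8.4, 51.1, 0.0, 84.0, 31.5, 116.2, 97.3, 11.2, 74.2, 112.7, 0.0, 114.1, 67.2, 86.1.
Season total = 1042.3 DD.
Complete generations = ⌊1042.3 / 177⌋ = 5.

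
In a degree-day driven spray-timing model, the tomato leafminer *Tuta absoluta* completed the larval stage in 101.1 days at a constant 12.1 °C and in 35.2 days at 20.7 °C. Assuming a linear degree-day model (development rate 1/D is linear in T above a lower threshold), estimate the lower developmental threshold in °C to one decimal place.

7.5 °C

Under the model K = D·(T − T_b), so D₁·(T₁ − T_b) = D₂·(T₂ − T_b).
101.1·(12.1 − T_b) = 35.2·(20.7 − T_b)
T_b = (101.1·12.1 − 35.2·20.7) / (101.1 − 35.2) = 494.67 / 65.9 = 7.506 °C ≈ 7.5 °C.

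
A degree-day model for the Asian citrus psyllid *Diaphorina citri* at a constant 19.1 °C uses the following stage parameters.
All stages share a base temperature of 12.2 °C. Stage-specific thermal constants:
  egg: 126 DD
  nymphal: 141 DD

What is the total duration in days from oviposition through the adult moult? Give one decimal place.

Daily accumulation at 19.1 °C = 19.1 − 12.2 = 6.9 DD/day.
Total K = 126 + 141 = 267 DD.
Total duration = 267 / 6.9 = 38.696 ≈ 38.7 days.

38.7 days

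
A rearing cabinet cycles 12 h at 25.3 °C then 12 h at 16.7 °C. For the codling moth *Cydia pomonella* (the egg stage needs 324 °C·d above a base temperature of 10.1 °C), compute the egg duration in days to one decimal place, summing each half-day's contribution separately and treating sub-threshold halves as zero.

29.7 days

Day half: max(0, 25.3 − 10.1) × 0.5 = 15.2 × 0.5 = 7.60 DD.
Night half: max(0, 16.7 − 10.1) × 0.5 = 6.6 × 0.5 = 3.30 DD.
Per 24 h: 10.90 DD/day.
Duration = 324 / 10.90 = 29.725 ≈ 29.7 days.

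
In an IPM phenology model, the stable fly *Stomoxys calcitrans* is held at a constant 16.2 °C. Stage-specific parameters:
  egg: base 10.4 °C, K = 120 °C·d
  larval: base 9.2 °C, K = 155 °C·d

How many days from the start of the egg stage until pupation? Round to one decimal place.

42.8 days

egg: 120 / (16.2 − 10.4) = 120 / 5.8 = 20.690 d.
larval: 155 / (16.2 − 9.2) = 155 / 7.0 = 22.143 d.
Sum = 42.833 ≈ 42.8 days.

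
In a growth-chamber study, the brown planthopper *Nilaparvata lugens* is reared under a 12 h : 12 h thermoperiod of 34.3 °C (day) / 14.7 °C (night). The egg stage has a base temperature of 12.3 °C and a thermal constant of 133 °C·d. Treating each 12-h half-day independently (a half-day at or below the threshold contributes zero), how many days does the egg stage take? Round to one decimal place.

Day half: max(0, 34.3 − 12.3) × 0.5 = 22.0 × 0.5 = 11.00 DD.
Night half: max(0, 14.7 − 12.3) × 0.5 = 2.4 × 0.5 = 1.20 DD.
Per 24 h: 12.20 DD/day.
Duration = 133 / 12.20 = 10.902 ≈ 10.9 days.

10.9 days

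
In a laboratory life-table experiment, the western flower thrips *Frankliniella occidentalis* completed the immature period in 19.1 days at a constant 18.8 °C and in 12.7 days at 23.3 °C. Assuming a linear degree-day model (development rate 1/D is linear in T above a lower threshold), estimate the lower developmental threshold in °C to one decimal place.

Linear rate model ⇒ the product D·(T − T_b) is constant across temperatures.
19.1·(18.8 − T_b) = 12.7·(23.3 − T_b)
T_b = (19.1·18.8 − 12.7·23.3) / (19.1 − 12.7) = 63.17 / 6.4 = 9.870 °C ≈ 9.9 °C.

9.9 °C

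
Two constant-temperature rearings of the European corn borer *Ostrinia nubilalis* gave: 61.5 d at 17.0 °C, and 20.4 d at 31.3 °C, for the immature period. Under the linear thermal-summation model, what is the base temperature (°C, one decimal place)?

9.9 °C

Linear rate model ⇒ the product D·(T − T_b) is constant across temperatures.
61.5·(17.0 − T_b) = 20.4·(31.3 − T_b)
T_b = (61.5·17.0 − 20.4·31.3) / (61.5 − 20.4) = 406.98 / 41.1 = 9.902 °C ≈ 9.9 °C.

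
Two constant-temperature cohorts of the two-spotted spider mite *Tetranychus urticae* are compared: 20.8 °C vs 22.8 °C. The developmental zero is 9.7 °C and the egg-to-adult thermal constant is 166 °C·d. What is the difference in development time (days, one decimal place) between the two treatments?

At 20.8 °C: 166 / (20.8 − 9.7) = 166 / 11.1 = 14.955 d.
At 22.8 °C: 166 / (22.8 − 9.7) = 166 / 13.1 = 12.672 d.
Difference = |14.955 − 12.672| = 2.283 ≈ 2.3 days.

2.3 days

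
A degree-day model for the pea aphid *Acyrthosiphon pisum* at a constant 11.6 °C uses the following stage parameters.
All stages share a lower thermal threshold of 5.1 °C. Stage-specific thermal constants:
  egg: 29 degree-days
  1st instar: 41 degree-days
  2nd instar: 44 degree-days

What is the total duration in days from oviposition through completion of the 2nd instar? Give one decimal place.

17.5 days

Daily accumulation at 11.6 °C = 11.6 − 5.1 = 6.5 DD/day.
Total K = 29 + 41 + 44 = 114 DD.
Total duration = 114 / 6.5 = 17.538 ≈ 17.5 days.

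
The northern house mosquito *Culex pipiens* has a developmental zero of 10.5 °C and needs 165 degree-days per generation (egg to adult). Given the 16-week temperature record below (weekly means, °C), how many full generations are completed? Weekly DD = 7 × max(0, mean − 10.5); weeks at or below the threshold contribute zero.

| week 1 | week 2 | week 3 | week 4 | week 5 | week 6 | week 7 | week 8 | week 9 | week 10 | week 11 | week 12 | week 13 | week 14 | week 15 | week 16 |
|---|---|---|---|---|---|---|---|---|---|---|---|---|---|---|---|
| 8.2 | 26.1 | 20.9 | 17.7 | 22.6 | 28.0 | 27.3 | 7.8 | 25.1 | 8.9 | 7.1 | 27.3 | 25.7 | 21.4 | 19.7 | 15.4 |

6 generations

Weekly DD (7 × max(0, T̄ − 10.5)): 0.0, 109.2, 72.8, 50.4, 84.7, 122.5, 117.6, 0.0, 102.2, 0.0, 0.0, 117.6, 106.4, 76.3, 64.4, 34.3.
Season total = 1058.4 DD.
Complete generations = ⌊1058.4 / 165⌋ = 6.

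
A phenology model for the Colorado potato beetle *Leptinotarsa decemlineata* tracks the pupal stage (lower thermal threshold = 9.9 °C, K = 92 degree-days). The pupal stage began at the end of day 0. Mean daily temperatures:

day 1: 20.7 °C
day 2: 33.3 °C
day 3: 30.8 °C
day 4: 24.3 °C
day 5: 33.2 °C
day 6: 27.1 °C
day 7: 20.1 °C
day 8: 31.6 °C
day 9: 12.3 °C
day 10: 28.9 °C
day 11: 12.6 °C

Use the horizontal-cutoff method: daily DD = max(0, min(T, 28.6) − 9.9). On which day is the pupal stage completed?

Daily DD above 9.9 °C (capped at 18.7): 10.8, 18.7, 18.7, 14.4, 18.7, 17.2, 10.2, 18.7, 2.4, 18.7, 2.7.
Cumulative: 10.8, 29.5, 48.2, 62.6, 81.3, 98.5, 108.7, 127.4, 129.8, 148.5, 151.2.
The total first reaches 92 DD on day 6.

day 6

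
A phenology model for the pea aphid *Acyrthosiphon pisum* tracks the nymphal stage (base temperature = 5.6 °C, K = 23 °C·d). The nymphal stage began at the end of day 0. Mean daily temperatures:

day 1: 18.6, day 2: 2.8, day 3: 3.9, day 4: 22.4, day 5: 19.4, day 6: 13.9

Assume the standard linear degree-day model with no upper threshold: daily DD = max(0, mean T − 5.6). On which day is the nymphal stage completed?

day 4

Daily DD above 5.6 °C: 13.0, 0.0, 0.0, 16.8, 13.8, 8.3.
Cumulative: 13.0, 13.0, 13.0, 29.8, 43.6, 51.9.
The total first reaches 23 DD on day 4.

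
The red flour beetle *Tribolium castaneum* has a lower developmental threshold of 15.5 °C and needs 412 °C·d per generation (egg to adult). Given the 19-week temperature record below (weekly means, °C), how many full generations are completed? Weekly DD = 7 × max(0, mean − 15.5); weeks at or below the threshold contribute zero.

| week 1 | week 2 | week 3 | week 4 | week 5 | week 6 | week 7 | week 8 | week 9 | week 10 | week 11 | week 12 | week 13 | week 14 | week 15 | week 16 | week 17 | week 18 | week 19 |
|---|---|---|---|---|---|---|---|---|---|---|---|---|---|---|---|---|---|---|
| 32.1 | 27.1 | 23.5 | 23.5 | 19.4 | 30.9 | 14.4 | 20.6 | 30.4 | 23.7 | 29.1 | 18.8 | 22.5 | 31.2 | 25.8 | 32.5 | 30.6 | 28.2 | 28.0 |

3 generations

Weekly DD (7 × max(0, T̄ − 15.5)): 116.2, 81.2, 56.0, 56.0, 27.3, 107.8, 0.0, 35.7, 104.3, 57.4, 95.2, 23.1, 49.0, 109.9, 72.1, 119.0, 105.7, 88.9, 87.5.
Season total = 1392.3 DD.
Complete generations = ⌊1392.3 / 412⌋ = 3.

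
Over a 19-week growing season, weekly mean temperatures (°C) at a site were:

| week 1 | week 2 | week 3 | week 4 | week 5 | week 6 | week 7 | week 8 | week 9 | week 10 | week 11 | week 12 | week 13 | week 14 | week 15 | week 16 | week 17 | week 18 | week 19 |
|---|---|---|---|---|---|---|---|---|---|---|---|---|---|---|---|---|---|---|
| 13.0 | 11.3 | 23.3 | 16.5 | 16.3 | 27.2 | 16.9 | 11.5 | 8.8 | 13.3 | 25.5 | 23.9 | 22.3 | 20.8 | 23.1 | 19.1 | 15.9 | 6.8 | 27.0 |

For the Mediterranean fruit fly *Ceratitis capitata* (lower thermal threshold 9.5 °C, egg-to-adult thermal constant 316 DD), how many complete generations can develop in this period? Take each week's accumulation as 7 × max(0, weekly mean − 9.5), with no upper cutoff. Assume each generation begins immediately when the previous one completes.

Weekly DD (7 × max(0, T̄ − 9.5)): 24.5, 12.6, 96.6, 49.0, 47.6, 123.9, 51.8, 14.0, 0.0, 26.6, 112.0, 100.8, 89.6, 79.1, 95.2, 67.2, 44.8, 0.0, 122.5.
Season total = 1157.8 DD.
Complete generations = ⌊1157.8 / 316⌋ = 3.

3 generations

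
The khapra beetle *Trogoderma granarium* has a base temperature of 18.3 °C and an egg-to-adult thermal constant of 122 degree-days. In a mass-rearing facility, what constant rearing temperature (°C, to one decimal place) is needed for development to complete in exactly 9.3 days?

Required daily accumulation = 122 / 9.3 = 13.118 DD/day.
T = T_base + 13.118 = 18.3 + 13.118 = 31.418 ≈ 31.4 °C.

31.4 °C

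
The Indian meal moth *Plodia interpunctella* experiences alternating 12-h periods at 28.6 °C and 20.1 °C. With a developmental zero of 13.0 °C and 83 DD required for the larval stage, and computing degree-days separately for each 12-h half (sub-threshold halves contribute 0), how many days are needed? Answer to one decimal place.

Day half: max(0, 28.6 − 13.0) × 0.5 = 15.6 × 0.5 = 7.80 DD.
Night half: max(0, 20.1 − 13.0) × 0.5 = 7.1 × 0.5 = 3.55 DD.
Per 24 h: 11.35 DD/day.
Duration = 83 / 11.35 = 7.313 ≈ 7.3 days.

7.3 days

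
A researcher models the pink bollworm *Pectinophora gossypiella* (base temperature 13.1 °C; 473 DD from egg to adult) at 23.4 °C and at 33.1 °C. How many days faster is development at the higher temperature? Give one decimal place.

At 23.4 °C: 473 / (23.4 − 13.1) = 473 / 10.3 = 45.922 d.
At 33.1 °C: 473 / (33.1 − 13.1) = 473 / 20.0 = 23.650 d.
Difference = |45.922 − 23.650| = 22.272 ≈ 22.3 days.

22.3 days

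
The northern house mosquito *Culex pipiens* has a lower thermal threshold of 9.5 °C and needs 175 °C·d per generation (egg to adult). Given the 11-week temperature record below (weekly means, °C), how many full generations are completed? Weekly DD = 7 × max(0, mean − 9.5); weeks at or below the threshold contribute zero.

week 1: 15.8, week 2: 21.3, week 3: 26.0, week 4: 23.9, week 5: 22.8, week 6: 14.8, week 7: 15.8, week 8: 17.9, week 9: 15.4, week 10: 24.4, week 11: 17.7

Weekly DD (7 × max(0, T̄ − 9.5)): 44.1, 82.6, 115.5, 100.8, 93.1, 37.1, 44.1, 58.8, 41.3, 104.3, 57.4.
Season total = 779.1 DD.
Complete generations = ⌊779.1 / 175⌋ = 4.

4 generations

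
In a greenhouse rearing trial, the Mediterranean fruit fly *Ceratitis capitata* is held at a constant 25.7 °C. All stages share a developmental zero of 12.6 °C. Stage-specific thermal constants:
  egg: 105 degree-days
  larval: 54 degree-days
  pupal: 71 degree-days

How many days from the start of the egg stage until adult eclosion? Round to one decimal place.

17.6 days

Daily accumulation at 25.7 °C = 25.7 − 12.6 = 13.1 DD/day.
Total K = 105 + 54 + 71 = 230 DD.
Total duration = 230 / 13.1 = 17.557 ≈ 17.6 days.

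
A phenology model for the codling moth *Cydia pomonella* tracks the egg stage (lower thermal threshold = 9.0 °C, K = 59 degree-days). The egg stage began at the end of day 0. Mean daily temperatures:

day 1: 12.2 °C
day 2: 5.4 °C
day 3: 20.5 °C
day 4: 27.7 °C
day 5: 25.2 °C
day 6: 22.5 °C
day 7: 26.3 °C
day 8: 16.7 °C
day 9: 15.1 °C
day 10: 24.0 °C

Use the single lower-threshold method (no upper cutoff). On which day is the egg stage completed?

day 6

Daily DD above 9.0 °C: 3.2, 0.0, 11.5, 18.7, 16.2, 13.5, 17.3, 7.7, 6.1, 15.0.
Cumulative: 3.2, 3.2, 14.7, 33.4, 49.6, 63.1, 80.4, 88.1, 94.2, 109.2.
The total first reaches 59 DD on day 6.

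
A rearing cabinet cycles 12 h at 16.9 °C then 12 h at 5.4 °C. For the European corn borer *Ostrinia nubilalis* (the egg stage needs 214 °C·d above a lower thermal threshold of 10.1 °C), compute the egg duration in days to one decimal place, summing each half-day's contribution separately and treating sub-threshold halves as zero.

62.9 days

Day half: max(0, 16.9 − 10.1) × 0.5 = 6.8 × 0.5 = 3.40 DD.
Night half: max(0, 5.4 − 10.1) × 0.5 = 0.0 × 0.5 = 0.00 DD.
Per 24 h: 3.40 DD/day.
Duration = 214 / 3.40 = 62.941 ≈ 62.9 days.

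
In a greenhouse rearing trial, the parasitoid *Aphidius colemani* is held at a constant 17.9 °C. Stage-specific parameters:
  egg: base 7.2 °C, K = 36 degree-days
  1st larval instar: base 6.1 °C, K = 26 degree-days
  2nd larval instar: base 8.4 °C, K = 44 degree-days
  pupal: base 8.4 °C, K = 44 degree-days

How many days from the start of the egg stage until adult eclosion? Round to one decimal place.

14.8 days

egg: 36 / (17.9 − 7.2) = 36 / 10.7 = 3.364 d.
1st larval instar: 26 / (17.9 − 6.1) = 26 / 11.8 = 2.203 d.
2nd larval instar: 44 / (17.9 − 8.4) = 44 / 9.5 = 4.632 d.
pupal: 44 / (17.9 − 8.4) = 44 / 9.5 = 4.632 d.
Sum = 14.831 ≈ 14.8 days.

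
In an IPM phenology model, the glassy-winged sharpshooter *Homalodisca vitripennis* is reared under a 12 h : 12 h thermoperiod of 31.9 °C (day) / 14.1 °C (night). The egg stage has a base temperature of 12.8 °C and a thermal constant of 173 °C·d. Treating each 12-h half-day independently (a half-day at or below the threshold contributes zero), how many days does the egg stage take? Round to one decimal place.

Day half: max(0, 31.9 − 12.8) × 0.5 = 19.1 × 0.5 = 9.55 DD.
Night half: max(0, 14.1 − 12.8) × 0.5 = 1.3 × 0.5 = 0.65 DD.
Per 24 h: 10.20 DD/day.
Duration = 173 / 10.20 = 16.961 ≈ 17.0 days.

17.0 days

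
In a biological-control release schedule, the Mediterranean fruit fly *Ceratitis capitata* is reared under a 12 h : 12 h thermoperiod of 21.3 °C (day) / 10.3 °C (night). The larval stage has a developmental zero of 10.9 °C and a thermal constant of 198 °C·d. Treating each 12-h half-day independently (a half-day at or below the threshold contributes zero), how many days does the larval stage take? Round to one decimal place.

Day half: max(0, 21.3 − 10.9) × 0.5 = 10.4 × 0.5 = 5.20 DD.
Night half: max(0, 10.3 − 10.9) × 0.5 = 0.0 × 0.5 = 0.00 DD.
Per 24 h: 5.20 DD/day.
Duration = 198 / 5.20 = 38.077 ≈ 38.1 days.

38.1 days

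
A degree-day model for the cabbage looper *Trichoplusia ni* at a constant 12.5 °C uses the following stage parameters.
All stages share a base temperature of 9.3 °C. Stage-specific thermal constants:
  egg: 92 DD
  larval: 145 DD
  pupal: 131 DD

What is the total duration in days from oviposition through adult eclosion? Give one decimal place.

Daily accumulation at 12.5 °C = 12.5 − 9.3 = 3.2 DD/day.
Total K = 92 + 145 + 131 = 368 DD.
Total duration = 368 / 3.2 = 115.000 ≈ 115.0 days.

115.0 days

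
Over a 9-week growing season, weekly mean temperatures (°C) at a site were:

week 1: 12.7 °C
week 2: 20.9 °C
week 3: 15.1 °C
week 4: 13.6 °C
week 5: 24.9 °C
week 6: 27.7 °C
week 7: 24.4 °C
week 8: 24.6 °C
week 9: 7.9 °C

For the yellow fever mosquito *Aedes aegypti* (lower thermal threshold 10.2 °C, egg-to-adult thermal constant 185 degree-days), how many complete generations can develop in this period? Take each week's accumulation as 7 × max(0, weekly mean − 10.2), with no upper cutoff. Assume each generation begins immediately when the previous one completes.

3 generations

Weekly DD (7 × max(0, T̄ − 10.2)): 17.5, 74.9, 34.3, 23.8, 102.9, 122.5, 99.4, 100.8, 0.0.
Season total = 576.1 DD.
Complete generations = ⌊576.1 / 185⌋ = 3.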